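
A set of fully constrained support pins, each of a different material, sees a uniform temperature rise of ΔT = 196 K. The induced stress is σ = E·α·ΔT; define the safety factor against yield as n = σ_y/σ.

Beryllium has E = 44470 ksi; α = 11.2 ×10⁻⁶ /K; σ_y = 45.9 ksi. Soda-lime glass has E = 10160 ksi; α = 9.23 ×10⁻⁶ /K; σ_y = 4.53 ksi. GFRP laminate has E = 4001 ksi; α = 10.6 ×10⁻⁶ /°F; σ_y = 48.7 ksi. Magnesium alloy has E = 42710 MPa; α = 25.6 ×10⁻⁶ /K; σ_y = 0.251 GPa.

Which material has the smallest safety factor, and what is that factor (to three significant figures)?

soda-lime glass, n = 0.246

In consistent units (E in GPa, α in ×10⁻⁶/K, σ_y in MPa):
  beryllium: E = 306.6, α = 11.2, σ_y = 316.5 → σ = 673 MPa, n = 0.470
  soda-lime glass: E = 70.05, α = 9.23, σ_y = 31.23 → σ = 127 MPa, n = 0.246
  GFRP laminate: E = 27.59, α = 19.1, σ_y = 335.8 → σ = 103 MPa, n = 3.25
  magnesium alloy: E = 42.71, α = 25.6, σ_y = 251.0 → σ = 214 MPa, n = 1.17
The minimum is soda-lime glass at n = 0.246.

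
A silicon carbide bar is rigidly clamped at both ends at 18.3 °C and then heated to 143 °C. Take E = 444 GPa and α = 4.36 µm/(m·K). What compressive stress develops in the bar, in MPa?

ΔT = 124.7 K. Constrained thermal stress σ = E·α·ΔT = 444.0×10³ MPa × 4.36×10⁻⁶ × 124.7 = 241 MPa (compressive).

241 MPa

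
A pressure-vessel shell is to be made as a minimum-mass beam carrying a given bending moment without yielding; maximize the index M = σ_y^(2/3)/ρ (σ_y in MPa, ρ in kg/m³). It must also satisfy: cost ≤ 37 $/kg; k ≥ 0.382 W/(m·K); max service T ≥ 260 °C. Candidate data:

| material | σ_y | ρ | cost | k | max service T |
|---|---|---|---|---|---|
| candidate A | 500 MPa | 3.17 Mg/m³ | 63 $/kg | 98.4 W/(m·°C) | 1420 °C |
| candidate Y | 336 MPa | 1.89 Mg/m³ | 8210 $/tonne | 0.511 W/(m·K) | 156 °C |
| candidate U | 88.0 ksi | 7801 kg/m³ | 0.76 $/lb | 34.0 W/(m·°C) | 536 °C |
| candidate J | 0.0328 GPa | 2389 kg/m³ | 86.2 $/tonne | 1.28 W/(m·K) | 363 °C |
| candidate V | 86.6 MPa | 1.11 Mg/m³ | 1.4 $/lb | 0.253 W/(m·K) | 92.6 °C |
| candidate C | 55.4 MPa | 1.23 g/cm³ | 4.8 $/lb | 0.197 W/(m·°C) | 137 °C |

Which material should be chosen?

Screen on constraints: cost ≤ 37 $/kg; k ≥ 0.382 W/(m·K); max service T ≥ 260 °C. Survivors: candidate U, candidate J.
Putting every candidate on a common basis:
  candidate U: σ_y = 606.7 MPa, ρ = 7801 kg/m³
  candidate J: σ_y = 32.80 MPa, ρ = 2389 kg/m³
  candidate U: M = 9.19×10⁻³
  candidate J: M = 4.29×10⁻³
Candidate U ranks first.

candidate U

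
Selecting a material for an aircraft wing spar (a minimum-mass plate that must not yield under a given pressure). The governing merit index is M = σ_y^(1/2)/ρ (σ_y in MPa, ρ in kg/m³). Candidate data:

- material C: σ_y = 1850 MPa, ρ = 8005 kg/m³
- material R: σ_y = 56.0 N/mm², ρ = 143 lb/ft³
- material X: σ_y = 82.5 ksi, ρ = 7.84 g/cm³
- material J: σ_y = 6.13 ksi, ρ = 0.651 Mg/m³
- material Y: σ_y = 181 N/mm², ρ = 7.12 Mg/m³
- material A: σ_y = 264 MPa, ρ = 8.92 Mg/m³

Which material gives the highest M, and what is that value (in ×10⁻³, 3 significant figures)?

Putting every candidate on a common basis:
  material C: σ_y = 1850 MPa, ρ = 8005 kg/m³
  material R: σ_y = 56.00 MPa, ρ = 2291 kg/m³
  material X: σ_y = 568.8 MPa, ρ = 7840 kg/m³
  material J: σ_y = 42.26 MPa, ρ = 651.0 kg/m³
  material Y: σ_y = 181.0 MPa, ρ = 7120 kg/m³
  material A: σ_y = 264.0 MPa, ρ = 8920 kg/m³
  material J: M = 9.99×10⁻³
  material C: M = 5.37×10⁻³
  material R: M = 3.27×10⁻³
  material X: M = 3.04×10⁻³
  material Y: M = 1.89×10⁻³
  material A: M = 1.82×10⁻³
Highest index: material J.

material J, M = 9.99×10⁻³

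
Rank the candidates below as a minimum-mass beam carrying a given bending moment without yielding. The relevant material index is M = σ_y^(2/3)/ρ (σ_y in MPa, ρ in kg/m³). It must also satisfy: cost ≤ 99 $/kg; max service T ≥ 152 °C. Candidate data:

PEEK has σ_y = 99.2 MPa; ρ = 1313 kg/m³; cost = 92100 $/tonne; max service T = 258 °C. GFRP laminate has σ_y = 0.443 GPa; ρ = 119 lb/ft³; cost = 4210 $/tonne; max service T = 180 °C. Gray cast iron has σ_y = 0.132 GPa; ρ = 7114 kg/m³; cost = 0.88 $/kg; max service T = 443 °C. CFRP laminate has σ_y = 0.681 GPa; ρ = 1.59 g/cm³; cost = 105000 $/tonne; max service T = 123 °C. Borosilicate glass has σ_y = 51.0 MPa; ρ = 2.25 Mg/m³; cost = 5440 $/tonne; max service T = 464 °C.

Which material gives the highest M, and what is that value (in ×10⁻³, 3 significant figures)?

Screen on constraints: cost ≤ 99 $/kg; max service T ≥ 152 °C. Survivors: PEEK, GFRP laminate, gray cast iron, borosilicate glass.
After converting to SI:
  PEEK: σ_y = 99.20 MPa, ρ = 1313 kg/m³
  GFRP laminate: σ_y = 443.0 MPa, ρ = 1906 kg/m³
  gray cast iron: σ_y = 132.0 MPa, ρ = 7114 kg/m³
  borosilicate glass: σ_y = 51.00 MPa, ρ = 2250 kg/m³
  GFRP laminate: M = 30.5×10⁻³
  PEEK: M = 16.3×10⁻³
  borosilicate glass: M = 6.11×10⁻³
  gray cast iron: M = 3.64×10⁻³
Highest index: GFRP laminate.

GFRP laminate, M = 30.5×10⁻³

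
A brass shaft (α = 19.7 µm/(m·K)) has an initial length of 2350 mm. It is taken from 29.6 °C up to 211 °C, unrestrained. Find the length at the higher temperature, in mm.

2358.4 mm

ΔT = 211 − 29.6 = 181.4 K.
ΔL = α·L₀·ΔT = 19.7×10⁻⁶ × 2350 mm × 181.4 K = 8.40 mm.
L = L₀ + ΔL = 2350 + 8.40 = 2358.4 mm.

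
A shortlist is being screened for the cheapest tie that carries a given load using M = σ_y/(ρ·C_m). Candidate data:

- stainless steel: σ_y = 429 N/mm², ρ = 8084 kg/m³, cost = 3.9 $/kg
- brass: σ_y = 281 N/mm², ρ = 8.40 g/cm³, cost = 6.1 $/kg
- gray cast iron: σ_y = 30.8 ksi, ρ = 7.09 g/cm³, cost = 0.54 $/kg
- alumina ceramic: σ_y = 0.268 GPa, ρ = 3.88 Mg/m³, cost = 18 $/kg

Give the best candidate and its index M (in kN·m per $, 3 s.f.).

Convert each candidate to consistent units, then evaluate M:
  stainless steel: σ_y = 429.0 MPa, ρ = 8084 kg/m³, cost = 3.900 $/kg
  brass: σ_y = 281.0 MPa, ρ = 8400 kg/m³, cost = 6.100 $/kg
  gray cast iron: σ_y = 212.4 MPa, ρ = 7090 kg/m³, cost = 0.5400 $/kg
  alumina ceramic: σ_y = 268.0 MPa, ρ = 3880 kg/m³, cost = 18.00 $/kg
  gray cast iron: M = 55.5 kN·m per $
  stainless steel: M = 13.6 kN·m per $
  brass: M = 5.48 kN·m per $
  alumina ceramic: M = 3.84 kN·m per $
Gray cast iron ranks first.

gray cast iron, M = 55.5 kN·m per $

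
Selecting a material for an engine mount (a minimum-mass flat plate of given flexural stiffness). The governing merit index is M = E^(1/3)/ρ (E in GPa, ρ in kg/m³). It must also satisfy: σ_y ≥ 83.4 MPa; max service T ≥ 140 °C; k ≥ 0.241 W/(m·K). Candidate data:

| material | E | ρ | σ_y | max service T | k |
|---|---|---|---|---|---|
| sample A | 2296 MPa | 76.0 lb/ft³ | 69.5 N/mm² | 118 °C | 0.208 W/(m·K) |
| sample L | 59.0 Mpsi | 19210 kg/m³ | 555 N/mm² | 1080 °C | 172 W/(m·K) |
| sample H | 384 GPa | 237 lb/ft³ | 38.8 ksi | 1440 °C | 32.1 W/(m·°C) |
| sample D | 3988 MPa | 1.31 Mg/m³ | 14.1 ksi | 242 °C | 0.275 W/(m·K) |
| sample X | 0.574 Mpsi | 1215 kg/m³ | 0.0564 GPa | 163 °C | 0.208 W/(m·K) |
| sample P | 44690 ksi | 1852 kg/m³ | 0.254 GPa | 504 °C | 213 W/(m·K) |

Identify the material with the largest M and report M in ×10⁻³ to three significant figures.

sample P, M = 3.65×10⁻³

Screen on constraints: σ_y ≥ 83.4 MPa; max service T ≥ 140 °C; k ≥ 0.241 W/(m·K). Survivors: sample L, sample H, sample D, sample P.
Putting every candidate on a common basis:
  sample L: E = 406.8 GPa, ρ = 19210 kg/m³
  sample H: E = 384.0 GPa, ρ = 3796 kg/m³
  sample D: E = 3.988 GPa, ρ = 1310 kg/m³
  sample P: E = 308.1 GPa, ρ = 1852 kg/m³
  sample P: M = 3.65×10⁻³
  sample H: M = 1.91×10⁻³
  sample D: M = 1.21×10⁻³
  sample L: M = 0.386×10⁻³
Highest index: sample P.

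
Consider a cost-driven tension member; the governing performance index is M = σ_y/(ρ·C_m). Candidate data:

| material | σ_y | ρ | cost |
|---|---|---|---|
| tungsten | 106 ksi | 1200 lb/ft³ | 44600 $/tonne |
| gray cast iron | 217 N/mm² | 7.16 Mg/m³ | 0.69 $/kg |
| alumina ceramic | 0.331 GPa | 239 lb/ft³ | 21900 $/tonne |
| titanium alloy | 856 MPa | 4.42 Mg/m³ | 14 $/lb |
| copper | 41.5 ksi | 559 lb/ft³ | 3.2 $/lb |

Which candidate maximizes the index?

Putting every candidate on a common basis:
  tungsten: σ_y = 730.8 MPa, ρ = 19220 kg/m³, cost = 44.60 $/kg
  gray cast iron: σ_y = 217.0 MPa, ρ = 7160 kg/m³, cost = 0.6900 $/kg
  alumina ceramic: σ_y = 331.0 MPa, ρ = 3828 kg/m³, cost = 21.90 $/kg
  titanium alloy: σ_y = 856.0 MPa, ρ = 4420 kg/m³, cost = 30.86 $/kg
  copper: σ_y = 286.1 MPa, ρ = 8954 kg/m³, cost = 7.055 $/kg
  gray cast iron: M = 43.9 kN·m per $
  titanium alloy: M = 6.27 kN·m per $
  copper: M = 4.53 kN·m per $
  alumina ceramic: M = 3.95 kN·m per $
  tungsten: M = 0.852 kN·m per $
The maximum is for gray cast iron.

gray cast iron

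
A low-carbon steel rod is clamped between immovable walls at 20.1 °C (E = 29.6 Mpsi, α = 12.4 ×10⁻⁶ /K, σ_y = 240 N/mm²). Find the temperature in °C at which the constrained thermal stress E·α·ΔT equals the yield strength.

115 °C

E = 29.6 Mpsi = 204.1 GPa.
σ_y = 240 N/mm² = 240.0 MPa.
E·α·ΔT = 240.0 MPa ⇒ ΔT = 240.0 / (204.1×10³ × 12.4×10⁻⁶) = 94.84 K.
T = 20.1 + 94.84 = 114.9 °C.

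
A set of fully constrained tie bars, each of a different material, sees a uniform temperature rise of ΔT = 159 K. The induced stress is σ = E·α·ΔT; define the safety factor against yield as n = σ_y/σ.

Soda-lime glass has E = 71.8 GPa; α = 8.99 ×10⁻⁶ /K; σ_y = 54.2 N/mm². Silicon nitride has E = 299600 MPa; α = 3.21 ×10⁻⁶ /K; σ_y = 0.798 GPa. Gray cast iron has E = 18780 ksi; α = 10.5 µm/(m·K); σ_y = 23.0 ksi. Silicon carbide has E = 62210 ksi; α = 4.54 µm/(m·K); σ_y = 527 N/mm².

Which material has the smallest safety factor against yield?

soda-lime glass

Per material, after unit conversion:
  soda-lime glass: E = 71.80, α = 8.99, σ_y = 54.20 → σ = 103 MPa, n = 0.528
  silicon nitride: E = 299.6, α = 3.21, σ_y = 798.0 → σ = 153 MPa, n = 5.22
  gray cast iron: E = 129.5, α = 10.5, σ_y = 158.6 → σ = 216 MPa, n = 0.734
  silicon carbide: E = 428.9, α = 4.54, σ_y = 527.0 → σ = 310 MPa, n = 1.70
Smallest n: soda-lime glass with n = 0.528.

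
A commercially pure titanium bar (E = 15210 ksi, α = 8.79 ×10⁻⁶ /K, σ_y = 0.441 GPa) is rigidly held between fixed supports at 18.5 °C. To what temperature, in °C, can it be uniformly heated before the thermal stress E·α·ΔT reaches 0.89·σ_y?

E = 15210 ksi = 104.9 GPa.
σ_y = 0.441 GPa = 441.0 MPa.
E·α·ΔT = 392.5 MPa ⇒ ΔT = 392.5 / (104.9×10³ × 8.79×10⁻⁶) = 425.8 K.
T = 18.5 + 425.8 = 444.3 °C.

444 °C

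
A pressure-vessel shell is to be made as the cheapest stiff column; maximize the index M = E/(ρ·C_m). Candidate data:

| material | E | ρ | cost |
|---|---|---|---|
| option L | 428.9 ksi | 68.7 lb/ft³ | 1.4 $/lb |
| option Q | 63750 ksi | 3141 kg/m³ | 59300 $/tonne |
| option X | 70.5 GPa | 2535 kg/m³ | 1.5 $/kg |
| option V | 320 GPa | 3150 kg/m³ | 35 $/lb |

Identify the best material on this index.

After converting to SI:
  option L: E = 2.957 GPa, ρ = 1100 kg/m³, cost = 3.086 $/kg
  option Q: E = 439.5 GPa, ρ = 3141 kg/m³, cost = 59.30 $/kg
  option X: E = 70.50 GPa, ρ = 2535 kg/m³, cost = 1.500 $/kg
  option V: E = 320.0 GPa, ρ = 3150 kg/m³, cost = 77.16 $/kg
  option X: M = 18.5 MN·m per $
  option Q: M = 2.36 MN·m per $
  option V: M = 1.32 MN·m per $
  option L: M = 0.871 MN·m per $
Option X ranks first.

option X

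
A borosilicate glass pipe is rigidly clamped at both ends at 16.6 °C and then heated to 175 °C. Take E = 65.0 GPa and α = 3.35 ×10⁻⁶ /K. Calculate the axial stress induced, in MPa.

34.5 MPa

ΔT = 158.4 K. Constrained thermal stress σ = E·α·ΔT = 65.00×10³ MPa × 3.35×10⁻⁶ × 158.4 = 34.5 MPa (compressive).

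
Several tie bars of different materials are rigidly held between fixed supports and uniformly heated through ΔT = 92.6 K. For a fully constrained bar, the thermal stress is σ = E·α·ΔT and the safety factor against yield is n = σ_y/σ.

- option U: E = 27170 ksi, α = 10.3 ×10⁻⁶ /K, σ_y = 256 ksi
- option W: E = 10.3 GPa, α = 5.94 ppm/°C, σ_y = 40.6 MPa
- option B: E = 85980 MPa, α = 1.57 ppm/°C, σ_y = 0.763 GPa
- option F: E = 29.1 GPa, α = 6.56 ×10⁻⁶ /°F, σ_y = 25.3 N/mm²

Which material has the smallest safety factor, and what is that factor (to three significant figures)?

option F, n = 0.795

Converting E to GPa, α to ×10⁻⁶/K, σ_y to MPa, then σ and n for each:
  option U: E = 187.3, α = 10.3, σ_y = 1765 → σ = 179 MPa, n = 9.88
  option W: E = 10.30, α = 5.94, σ_y = 40.60 → σ = 5.67 MPa, n = 7.17
  option B: E = 85.98, α = 1.57, σ_y = 763.0 → σ = 12.5 MPa, n = 61.0
  option F: E = 29.10, α = 11.8, σ_y = 25.30 → σ = 31.8 MPa, n = 0.795
Smallest n: option F with n = 0.795.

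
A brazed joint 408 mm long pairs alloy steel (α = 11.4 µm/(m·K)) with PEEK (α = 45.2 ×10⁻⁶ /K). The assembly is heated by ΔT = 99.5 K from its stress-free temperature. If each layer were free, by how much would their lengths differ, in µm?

Δα = |11.4 − 45.2|×10⁻⁶/K = 33.8×10⁻⁶/K.
ΔL_mismatch = Δα·L·ΔT = 33.8×10⁻⁶ × 408.0 mm × 99.5 K = 1370 µm.

1370 µm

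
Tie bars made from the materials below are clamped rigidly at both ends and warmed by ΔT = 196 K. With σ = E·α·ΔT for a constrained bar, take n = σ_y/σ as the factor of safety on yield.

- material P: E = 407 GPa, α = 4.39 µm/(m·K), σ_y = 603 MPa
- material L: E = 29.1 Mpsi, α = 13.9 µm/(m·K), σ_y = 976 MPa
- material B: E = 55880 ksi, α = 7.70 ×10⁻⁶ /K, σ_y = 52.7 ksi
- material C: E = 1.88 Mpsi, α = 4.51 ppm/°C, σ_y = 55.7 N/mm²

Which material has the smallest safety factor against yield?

In consistent units (E in GPa, α in ×10⁻⁶/K, σ_y in MPa):
  material P: E = 407.0, α = 4.39, σ_y = 603.0 → σ = 350 MPa, n = 1.72
  material L: E = 200.6, α = 13.9, σ_y = 976.0 → σ = 547 MPa, n = 1.79
  material B: E = 385.3, α = 7.70, σ_y = 363.4 → σ = 581 MPa, n = 0.625
  material C: E = 12.96, α = 4.51, σ_y = 55.70 → σ = 11.5 MPa, n = 4.86
Smallest n: material B with n = 0.625.

material B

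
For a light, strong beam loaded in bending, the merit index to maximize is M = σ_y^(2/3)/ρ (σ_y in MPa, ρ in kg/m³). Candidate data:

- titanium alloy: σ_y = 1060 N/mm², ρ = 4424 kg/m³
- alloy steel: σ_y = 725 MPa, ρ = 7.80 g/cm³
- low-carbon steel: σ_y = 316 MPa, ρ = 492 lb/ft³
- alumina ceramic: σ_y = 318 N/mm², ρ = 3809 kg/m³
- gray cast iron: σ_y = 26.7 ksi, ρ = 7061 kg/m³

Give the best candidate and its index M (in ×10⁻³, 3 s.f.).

Normalizing units and computing the index:
  titanium alloy: σ_y = 1060 MPa, ρ = 4424 kg/m³
  alloy steel: σ_y = 725.0 MPa, ρ = 7800 kg/m³
  low-carbon steel: σ_y = 316.0 MPa, ρ = 7881 kg/m³
  alumina ceramic: σ_y = 318.0 MPa, ρ = 3809 kg/m³
  gray cast iron: σ_y = 184.1 MPa, ρ = 7061 kg/m³
  titanium alloy: M = 23.5×10⁻³
  alumina ceramic: M = 12.2×10⁻³
  alloy steel: M = 10.3×10⁻³
  low-carbon steel: M = 5.89×10⁻³
  gray cast iron: M = 4.58×10⁻³
Highest index: titanium alloy.

titanium alloy, M = 23.5×10⁻³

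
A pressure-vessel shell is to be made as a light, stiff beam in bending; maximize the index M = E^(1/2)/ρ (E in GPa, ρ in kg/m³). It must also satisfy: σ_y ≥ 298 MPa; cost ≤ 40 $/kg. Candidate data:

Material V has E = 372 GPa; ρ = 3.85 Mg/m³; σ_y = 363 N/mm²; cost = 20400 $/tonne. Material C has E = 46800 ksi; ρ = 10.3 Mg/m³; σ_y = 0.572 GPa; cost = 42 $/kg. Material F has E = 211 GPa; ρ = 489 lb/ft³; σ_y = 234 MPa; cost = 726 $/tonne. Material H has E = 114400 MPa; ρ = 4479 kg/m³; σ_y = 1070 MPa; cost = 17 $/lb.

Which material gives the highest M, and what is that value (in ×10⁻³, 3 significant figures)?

material V, M = 5.01×10⁻³

Screen on constraints: σ_y ≥ 298 MPa; cost ≤ 40 $/kg. Survivors: material V, material H.
Normalizing units and computing the index:
  material V: E = 372.0 GPa, ρ = 3850 kg/m³
  material H: E = 114.4 GPa, ρ = 4479 kg/m³
  material V: M = 5.01×10⁻³
  material H: M = 2.39×10⁻³
Highest index: material V.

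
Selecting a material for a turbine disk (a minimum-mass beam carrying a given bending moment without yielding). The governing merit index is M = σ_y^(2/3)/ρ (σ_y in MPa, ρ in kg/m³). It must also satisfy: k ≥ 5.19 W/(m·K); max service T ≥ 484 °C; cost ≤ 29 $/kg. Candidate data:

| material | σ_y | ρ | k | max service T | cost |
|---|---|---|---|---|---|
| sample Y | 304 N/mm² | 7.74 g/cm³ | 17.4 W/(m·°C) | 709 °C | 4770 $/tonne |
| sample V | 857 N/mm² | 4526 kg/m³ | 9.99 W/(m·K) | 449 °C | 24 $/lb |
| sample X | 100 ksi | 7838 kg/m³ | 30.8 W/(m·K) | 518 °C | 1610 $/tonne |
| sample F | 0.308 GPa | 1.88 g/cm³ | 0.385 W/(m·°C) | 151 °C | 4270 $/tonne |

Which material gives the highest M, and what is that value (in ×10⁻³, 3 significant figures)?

Screen on constraints: k ≥ 5.19 W/(m·K); max service T ≥ 484 °C; cost ≤ 29 $/kg. Survivors: sample Y, sample X.
Convert each candidate to consistent units, then evaluate M:
  sample Y: σ_y = 304.0 MPa, ρ = 7740 kg/m³
  sample X: σ_y = 689.5 MPa, ρ = 7838 kg/m³
  sample X: M = 9.96×10⁻³
  sample Y: M = 5.84×10⁻³
The maximum is for sample X.

sample X, M = 9.96×10⁻³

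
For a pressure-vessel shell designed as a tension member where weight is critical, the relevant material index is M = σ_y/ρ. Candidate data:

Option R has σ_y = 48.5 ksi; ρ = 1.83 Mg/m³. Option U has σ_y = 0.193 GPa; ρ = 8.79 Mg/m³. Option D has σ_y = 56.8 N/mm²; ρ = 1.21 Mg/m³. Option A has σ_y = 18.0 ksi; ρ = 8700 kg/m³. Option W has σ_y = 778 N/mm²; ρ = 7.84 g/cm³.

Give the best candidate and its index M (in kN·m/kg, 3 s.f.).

option R, M = 183 kN·m/kg

Putting every candidate on a common basis:
  option R: σ_y = 334.4 MPa, ρ = 1830 kg/m³
  option U: σ_y = 193.0 MPa, ρ = 8790 kg/m³
  option D: σ_y = 56.80 MPa, ρ = 1210 kg/m³
  option A: σ_y = 124.1 MPa, ρ = 8700 kg/m³
  option W: σ_y = 778.0 MPa, ρ = 7840 kg/m³
  option R: M = 183 kN·m/kg
  option W: M = 99.2 kN·m/kg
  option D: M = 46.9 kN·m/kg
  option U: M = 22.0 kN·m/kg
  option A: M = 14.3 kN·m/kg
Option R has the largest M.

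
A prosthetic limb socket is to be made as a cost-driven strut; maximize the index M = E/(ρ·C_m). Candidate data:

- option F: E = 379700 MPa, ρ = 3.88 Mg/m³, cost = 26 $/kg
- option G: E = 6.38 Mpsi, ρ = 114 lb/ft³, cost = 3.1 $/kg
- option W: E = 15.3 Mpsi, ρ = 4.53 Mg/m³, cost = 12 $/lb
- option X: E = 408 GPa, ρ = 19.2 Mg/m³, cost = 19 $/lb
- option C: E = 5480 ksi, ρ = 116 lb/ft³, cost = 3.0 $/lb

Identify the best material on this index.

Normalizing units and computing the index:
  option F: E = 379.7 GPa, ρ = 3880 kg/m³, cost = 26.00 $/kg
  option G: E = 43.99 GPa, ρ = 1826 kg/m³, cost = 3.100 $/kg
  option W: E = 105.5 GPa, ρ = 4530 kg/m³, cost = 26.46 $/kg
  option X: E = 408.0 GPa, ρ = 19200 kg/m³, cost = 41.89 $/kg
  option C: E = 37.78 GPa, ρ = 1858 kg/m³, cost = 6.614 $/kg
  option G: M = 7.77 MN·m per $
  option F: M = 3.76 MN·m per $
  option C: M = 3.07 MN·m per $
  option W: M = 0.880 MN·m per $
  option X: M = 0.507 MN·m per $
Highest index: option G.

option G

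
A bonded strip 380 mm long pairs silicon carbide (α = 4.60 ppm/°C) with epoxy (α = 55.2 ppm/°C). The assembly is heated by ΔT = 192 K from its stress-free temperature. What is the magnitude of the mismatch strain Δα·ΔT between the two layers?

9.72×10⁻³

Δα = |4.60 − 55.2|×10⁻⁶/K = 50.6×10⁻⁶/K.
Mismatch strain = Δα·ΔT = 50.6×10⁻⁶ × 192.0 = 9.72×10⁻³.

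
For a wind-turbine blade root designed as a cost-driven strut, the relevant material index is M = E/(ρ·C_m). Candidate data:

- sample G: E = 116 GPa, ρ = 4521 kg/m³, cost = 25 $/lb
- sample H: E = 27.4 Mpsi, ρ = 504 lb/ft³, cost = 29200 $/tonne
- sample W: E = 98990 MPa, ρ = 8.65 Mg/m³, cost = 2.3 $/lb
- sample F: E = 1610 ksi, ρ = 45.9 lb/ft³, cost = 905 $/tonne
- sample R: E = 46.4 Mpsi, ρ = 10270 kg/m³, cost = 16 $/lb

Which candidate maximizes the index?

After converting to SI:
  sample G: E = 116.0 GPa, ρ = 4521 kg/m³, cost = 55.11 $/kg
  sample H: E = 188.9 GPa, ρ = 8073 kg/m³, cost = 29.20 $/kg
  sample W: E = 98.99 GPa, ρ = 8650 kg/m³, cost = 5.071 $/kg
  sample F: E = 11.10 GPa, ρ = 735.2 kg/m³, cost = 0.9050 $/kg
  sample R: E = 319.9 GPa, ρ = 10270 kg/m³, cost = 35.27 $/kg
  sample F: M = 16.7 MN·m per $
  sample W: M = 2.26 MN·m per $
  sample R: M = 0.883 MN·m per $
  sample H: M = 0.801 MN·m per $
  sample G: M = 0.466 MN·m per $
Sample F has the largest M.

sample F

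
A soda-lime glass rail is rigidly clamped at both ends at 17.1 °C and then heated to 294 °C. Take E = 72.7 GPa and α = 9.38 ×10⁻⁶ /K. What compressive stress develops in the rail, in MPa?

189 MPa

ΔT = 276.9 K. Constrained thermal stress σ = E·α·ΔT = 72.70×10³ MPa × 9.38×10⁻⁶ × 276.9 = 189 MPa (compressive).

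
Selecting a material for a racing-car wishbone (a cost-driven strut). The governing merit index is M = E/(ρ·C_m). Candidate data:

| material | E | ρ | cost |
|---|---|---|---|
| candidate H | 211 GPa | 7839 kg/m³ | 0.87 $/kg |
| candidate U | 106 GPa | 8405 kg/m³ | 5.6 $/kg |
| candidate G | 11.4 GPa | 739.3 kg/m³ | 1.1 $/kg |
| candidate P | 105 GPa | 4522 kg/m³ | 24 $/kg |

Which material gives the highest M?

candidate H

Per-candidate index values:
  candidate H: M = 30.9 MN·m per $
  candidate G: M = 14.0 MN·m per $
  candidate U: M = 2.25 MN·m per $
  candidate P: M = 0.967 MN·m per $
Candidate H ranks first.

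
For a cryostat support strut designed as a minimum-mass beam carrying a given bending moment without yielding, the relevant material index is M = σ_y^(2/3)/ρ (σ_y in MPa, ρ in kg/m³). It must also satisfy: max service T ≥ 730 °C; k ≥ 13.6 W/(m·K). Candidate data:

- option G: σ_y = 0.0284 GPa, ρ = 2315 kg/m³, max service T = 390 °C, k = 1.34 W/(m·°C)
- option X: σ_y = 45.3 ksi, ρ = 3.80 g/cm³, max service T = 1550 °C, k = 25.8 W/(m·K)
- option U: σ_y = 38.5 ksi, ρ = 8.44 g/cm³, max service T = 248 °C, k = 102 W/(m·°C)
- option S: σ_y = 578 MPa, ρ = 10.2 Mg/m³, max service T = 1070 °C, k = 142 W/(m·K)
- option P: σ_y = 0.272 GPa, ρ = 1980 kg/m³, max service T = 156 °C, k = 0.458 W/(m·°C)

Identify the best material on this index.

Screen on constraints: max service T ≥ 730 °C; k ≥ 13.6 W/(m·K). Survivors: option X, option S.
After converting to SI:
  option X: σ_y = 312.3 MPa, ρ = 3800 kg/m³
  option S: σ_y = 578.0 MPa, ρ = 10200 kg/m³
  option X: M = 12.1×10⁻³
  option S: M = 6.80×10⁻³
Option X ranks first.

option X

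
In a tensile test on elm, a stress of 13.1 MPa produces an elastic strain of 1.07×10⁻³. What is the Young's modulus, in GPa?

E = σ/ε = 13.1 MPa / 1.07×10⁻³ = 12240 MPa = 12.2 GPa.

12.2 GPa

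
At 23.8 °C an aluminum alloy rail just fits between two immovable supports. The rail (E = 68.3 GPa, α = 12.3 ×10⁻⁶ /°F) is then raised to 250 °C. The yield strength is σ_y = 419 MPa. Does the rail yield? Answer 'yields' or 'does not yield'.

α = 12.3×10⁻⁶/°F × 9/5 = 22.1×10⁻⁶/K.
ΔT = 226.2 K. Constrained thermal stress σ = E·α·ΔT = 68.30×10³ MPa × 22.1×10⁻⁶ × 226.2 = 342 MPa (compressive).
Compare to σ_y = 419 MPa: σ < σ_y, so it does not yield.

does not yield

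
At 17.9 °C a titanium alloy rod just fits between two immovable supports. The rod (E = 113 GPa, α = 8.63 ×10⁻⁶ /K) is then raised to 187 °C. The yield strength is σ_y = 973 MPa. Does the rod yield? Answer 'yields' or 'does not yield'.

does not yield

ΔT = 169.1 K. Constrained thermal stress σ = E·α·ΔT = 113.0×10³ MPa × 8.63×10⁻⁶ × 169.1 = 165 MPa (compressive).
Compare to σ_y = 973 MPa: σ < σ_y, so it does not yield.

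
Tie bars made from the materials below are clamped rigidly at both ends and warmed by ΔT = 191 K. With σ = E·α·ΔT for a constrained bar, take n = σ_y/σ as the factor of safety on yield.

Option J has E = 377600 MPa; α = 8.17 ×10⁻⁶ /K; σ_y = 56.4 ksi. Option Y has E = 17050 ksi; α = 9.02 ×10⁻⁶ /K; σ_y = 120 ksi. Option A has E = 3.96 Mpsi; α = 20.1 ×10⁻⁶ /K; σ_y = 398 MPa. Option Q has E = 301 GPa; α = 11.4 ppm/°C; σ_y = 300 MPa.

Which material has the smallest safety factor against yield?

option Q

Converting E to GPa, α to ×10⁻⁶/K, σ_y to MPa, then σ and n for each:
  option J: E = 377.6, α = 8.17, σ_y = 388.9 → σ = 589 MPa, n = 0.660
  option Y: E = 117.6, α = 9.02, σ_y = 827.4 → σ = 203 MPa, n = 4.09
  option A: E = 27.30, α = 20.1, σ_y = 398.0 → σ = 105 MPa, n = 3.80
  option Q: E = 301.0, α = 11.4, σ_y = 300.0 → σ = 655 MPa, n = 0.458
Option Q has the lowest safety factor, n = 0.458.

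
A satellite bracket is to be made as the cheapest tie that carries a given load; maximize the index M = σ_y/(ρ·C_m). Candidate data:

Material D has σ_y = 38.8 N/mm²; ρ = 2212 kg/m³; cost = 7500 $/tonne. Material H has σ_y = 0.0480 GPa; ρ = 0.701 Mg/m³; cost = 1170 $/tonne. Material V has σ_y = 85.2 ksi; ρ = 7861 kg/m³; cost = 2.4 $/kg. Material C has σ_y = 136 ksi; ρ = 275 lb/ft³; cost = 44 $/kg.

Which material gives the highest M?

Normalizing units and computing the index:
  material D: σ_y = 38.80 MPa, ρ = 2212 kg/m³, cost = 7.500 $/kg
  material H: σ_y = 48.00 MPa, ρ = 701.0 kg/m³, cost = 1.170 $/kg
  material V: σ_y = 587.4 MPa, ρ = 7861 kg/m³, cost = 2.400 $/kg
  material C: σ_y = 937.7 MPa, ρ = 4405 kg/m³, cost = 44.00 $/kg
  material H: M = 58.5 kN·m per $
  material V: M = 31.1 kN·m per $
  material C: M = 4.84 kN·m per $
  material D: M = 2.34 kN·m per $
The maximum is for material H.

material H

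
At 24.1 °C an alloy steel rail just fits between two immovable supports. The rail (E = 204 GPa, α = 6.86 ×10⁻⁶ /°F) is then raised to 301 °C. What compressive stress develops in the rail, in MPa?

α = 6.86×10⁻⁶/°F × 9/5 = 12.3×10⁻⁶/K.
ΔT = 276.9 K. Constrained thermal stress σ = E·α·ΔT = 204.0×10³ MPa × 12.3×10⁻⁶ × 276.9 = 698 MPa (compressive).

698 MPa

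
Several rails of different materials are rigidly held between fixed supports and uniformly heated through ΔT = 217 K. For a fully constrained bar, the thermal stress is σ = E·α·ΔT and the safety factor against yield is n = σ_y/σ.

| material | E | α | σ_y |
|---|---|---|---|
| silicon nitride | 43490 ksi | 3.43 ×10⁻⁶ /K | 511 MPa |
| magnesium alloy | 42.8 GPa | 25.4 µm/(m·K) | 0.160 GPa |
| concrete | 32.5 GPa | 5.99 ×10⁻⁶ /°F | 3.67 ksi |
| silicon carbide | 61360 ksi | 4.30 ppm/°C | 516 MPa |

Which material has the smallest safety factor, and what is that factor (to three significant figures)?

concrete, n = 0.333

Converting E to GPa, α to ×10⁻⁶/K, σ_y to MPa, then σ and n for each:
  silicon nitride: E = 299.9, α = 3.43, σ_y = 511.0 → σ = 223 MPa, n = 2.29
  magnesium alloy: E = 42.80, α = 25.4, σ_y = 160.0 → σ = 236 MPa, n = 0.678
  concrete: E = 32.50, α = 10.8, σ_y = 25.30 → σ = 76.0 MPa, n = 0.333
  silicon carbide: E = 423.1, α = 4.30, σ_y = 516.0 → σ = 395 MPa, n = 1.31
Concrete has the lowest safety factor, n = 0.333.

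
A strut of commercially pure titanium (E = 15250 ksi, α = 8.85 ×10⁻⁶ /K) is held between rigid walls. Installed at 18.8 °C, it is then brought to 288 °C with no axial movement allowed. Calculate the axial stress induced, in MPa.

250 MPa

E = 15250 ksi = 105.1 GPa.
ΔT = 269.2 K. Constrained thermal stress σ = E·α·ΔT = 105.1×10³ MPa × 8.85×10⁻⁶ × 269.2 = 250 MPa (compressive).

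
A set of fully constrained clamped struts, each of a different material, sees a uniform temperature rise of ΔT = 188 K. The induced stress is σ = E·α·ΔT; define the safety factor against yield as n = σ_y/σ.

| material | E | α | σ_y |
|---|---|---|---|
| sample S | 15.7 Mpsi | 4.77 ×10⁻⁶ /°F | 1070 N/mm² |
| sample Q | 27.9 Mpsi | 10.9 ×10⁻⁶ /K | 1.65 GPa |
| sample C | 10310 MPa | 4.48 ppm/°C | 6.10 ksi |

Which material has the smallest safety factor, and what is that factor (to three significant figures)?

sample Q, n = 4.19

Converting E to GPa, α to ×10⁻⁶/K, σ_y to MPa, then σ and n for each:
  sample S: E = 108.2, α = 8.59, σ_y = 1070 → σ = 175 MPa, n = 6.12
  sample Q: E = 192.4, α = 10.9, σ_y = 1650 → σ = 394 MPa, n = 4.19
  sample C: E = 10.31, α = 4.48, σ_y = 42.06 → σ = 8.68 MPa, n = 4.84
Sample Q has the lowest safety factor, n = 4.19.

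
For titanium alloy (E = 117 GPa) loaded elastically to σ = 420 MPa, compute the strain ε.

3.59×10⁻³

ε = σ/E = 420 / 117000 = 3.59×10⁻³.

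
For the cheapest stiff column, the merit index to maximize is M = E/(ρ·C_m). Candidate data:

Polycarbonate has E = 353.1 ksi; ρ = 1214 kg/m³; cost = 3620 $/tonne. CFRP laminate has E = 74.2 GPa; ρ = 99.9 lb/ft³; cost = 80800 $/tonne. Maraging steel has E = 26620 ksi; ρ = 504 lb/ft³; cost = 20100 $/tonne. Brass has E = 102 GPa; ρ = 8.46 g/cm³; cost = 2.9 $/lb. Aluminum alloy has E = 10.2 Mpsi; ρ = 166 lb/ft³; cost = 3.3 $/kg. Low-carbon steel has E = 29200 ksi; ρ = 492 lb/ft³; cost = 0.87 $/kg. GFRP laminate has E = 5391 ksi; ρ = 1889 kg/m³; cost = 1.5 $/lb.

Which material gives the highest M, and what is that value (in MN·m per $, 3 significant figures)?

In SI units:
  polycarbonate: E = 2.435 GPa, ρ = 1214 kg/m³, cost = 3.620 $/kg
  CFRP laminate: E = 74.20 GPa, ρ = 1600 kg/m³, cost = 80.80 $/kg
  maraging steel: E = 183.5 GPa, ρ = 8073 kg/m³, cost = 20.10 $/kg
  brass: E = 102.0 GPa, ρ = 8460 kg/m³, cost = 6.393 $/kg
  aluminum alloy: E = 70.33 GPa, ρ = 2659 kg/m³, cost = 3.300 $/kg
  low-carbon steel: E = 201.3 GPa, ρ = 7881 kg/m³, cost = 0.8700 $/kg
  GFRP laminate: E = 37.17 GPa, ρ = 1889 kg/m³, cost = 3.307 $/kg
  low-carbon steel: M = 29.4 MN·m per $
  aluminum alloy: M = 8.01 MN·m per $
  GFRP laminate: M = 5.95 MN·m per $
  brass: M = 1.89 MN·m per $
  maraging steel: M = 1.13 MN·m per $
  CFRP laminate: M = 0.574 MN·m per $
  polycarbonate: M = 0.554 MN·m per $
Low-carbon steel ranks first.

low-carbon steel, M = 29.4 MN·m per $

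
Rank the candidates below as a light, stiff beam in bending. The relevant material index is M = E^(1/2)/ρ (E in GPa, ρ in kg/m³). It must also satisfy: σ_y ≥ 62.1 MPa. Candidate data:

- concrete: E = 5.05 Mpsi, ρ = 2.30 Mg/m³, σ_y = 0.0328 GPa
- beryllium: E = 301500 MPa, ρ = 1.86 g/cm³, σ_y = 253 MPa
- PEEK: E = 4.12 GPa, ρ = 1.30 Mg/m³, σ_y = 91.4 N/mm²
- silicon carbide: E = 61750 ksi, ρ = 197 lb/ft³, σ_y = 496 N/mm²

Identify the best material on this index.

beryllium

Screen on constraints: σ_y ≥ 62.1 MPa. Survivors: beryllium, PEEK, silicon carbide.
After converting to SI:
  beryllium: E = 301.5 GPa, ρ = 1860 kg/m³
  PEEK: E = 4.120 GPa, ρ = 1300 kg/m³
  silicon carbide: E = 425.8 GPa, ρ = 3156 kg/m³
  beryllium: M = 9.34×10⁻³
  silicon carbide: M = 6.54×10⁻³
  PEEK: M = 1.56×10⁻³
Beryllium ranks first.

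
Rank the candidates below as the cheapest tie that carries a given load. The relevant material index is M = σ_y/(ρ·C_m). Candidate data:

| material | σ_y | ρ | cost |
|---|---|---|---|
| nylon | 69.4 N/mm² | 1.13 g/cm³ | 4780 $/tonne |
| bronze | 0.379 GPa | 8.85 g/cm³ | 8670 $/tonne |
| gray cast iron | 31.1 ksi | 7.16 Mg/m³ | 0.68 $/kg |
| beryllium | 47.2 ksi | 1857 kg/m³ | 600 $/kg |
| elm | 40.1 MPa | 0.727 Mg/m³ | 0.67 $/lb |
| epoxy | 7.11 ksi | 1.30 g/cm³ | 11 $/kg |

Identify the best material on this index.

Normalizing units and computing the index:
  nylon: σ_y = 69.40 MPa, ρ = 1130 kg/m³, cost = 4.780 $/kg
  bronze: σ_y = 379.0 MPa, ρ = 8850 kg/m³, cost = 8.670 $/kg
  gray cast iron: σ_y = 214.4 MPa, ρ = 7160 kg/m³, cost = 0.6800 $/kg
  beryllium: σ_y = 325.4 MPa, ρ = 1857 kg/m³, cost = 600.0 $/kg
  elm: σ_y = 40.10 MPa, ρ = 727.0 kg/m³, cost = 1.477 $/kg
  epoxy: σ_y = 49.02 MPa, ρ = 1300 kg/m³, cost = 11.00 $/kg
  gray cast iron: M = 44.0 kN·m per $
  elm: M = 37.3 kN·m per $
  nylon: M = 12.8 kN·m per $
  bronze: M = 4.94 kN·m per $
  epoxy: M = 3.43 kN·m per $
  beryllium: M = 0.292 kN·m per $
Gray cast iron has the largest M.

gray cast iron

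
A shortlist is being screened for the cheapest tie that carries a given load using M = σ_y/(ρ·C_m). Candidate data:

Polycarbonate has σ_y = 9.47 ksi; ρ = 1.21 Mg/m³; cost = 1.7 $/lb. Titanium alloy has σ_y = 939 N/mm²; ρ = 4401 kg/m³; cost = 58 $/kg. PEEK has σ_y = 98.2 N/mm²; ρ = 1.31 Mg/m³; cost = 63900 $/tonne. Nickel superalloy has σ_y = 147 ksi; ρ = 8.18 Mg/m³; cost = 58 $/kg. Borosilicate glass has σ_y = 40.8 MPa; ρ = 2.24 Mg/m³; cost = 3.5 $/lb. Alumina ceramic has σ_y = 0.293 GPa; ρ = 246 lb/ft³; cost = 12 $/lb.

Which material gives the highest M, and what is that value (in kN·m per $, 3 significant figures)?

polycarbonate, M = 14.4 kN·m per $

Putting every candidate on a common basis:
  polycarbonate: σ_y = 65.29 MPa, ρ = 1210 kg/m³, cost = 3.748 $/kg
  titanium alloy: σ_y = 939.0 MPa, ρ = 4401 kg/m³, cost = 58.00 $/kg
  PEEK: σ_y = 98.20 MPa, ρ = 1310 kg/m³, cost = 63.90 $/kg
  nickel superalloy: σ_y = 1014 MPa, ρ = 8180 kg/m³, cost = 58.00 $/kg
  borosilicate glass: σ_y = 40.80 MPa, ρ = 2240 kg/m³, cost = 7.716 $/kg
  alumina ceramic: σ_y = 293.0 MPa, ρ = 3941 kg/m³, cost = 26.46 $/kg
  polycarbonate: M = 14.4 kN·m per $
  titanium alloy: M = 3.68 kN·m per $
  alumina ceramic: M = 2.81 kN·m per $
  borosilicate glass: M = 2.36 kN·m per $
  nickel superalloy: M = 2.14 kN·m per $
  PEEK: M = 1.17 kN·m per $
Polycarbonate ranks first.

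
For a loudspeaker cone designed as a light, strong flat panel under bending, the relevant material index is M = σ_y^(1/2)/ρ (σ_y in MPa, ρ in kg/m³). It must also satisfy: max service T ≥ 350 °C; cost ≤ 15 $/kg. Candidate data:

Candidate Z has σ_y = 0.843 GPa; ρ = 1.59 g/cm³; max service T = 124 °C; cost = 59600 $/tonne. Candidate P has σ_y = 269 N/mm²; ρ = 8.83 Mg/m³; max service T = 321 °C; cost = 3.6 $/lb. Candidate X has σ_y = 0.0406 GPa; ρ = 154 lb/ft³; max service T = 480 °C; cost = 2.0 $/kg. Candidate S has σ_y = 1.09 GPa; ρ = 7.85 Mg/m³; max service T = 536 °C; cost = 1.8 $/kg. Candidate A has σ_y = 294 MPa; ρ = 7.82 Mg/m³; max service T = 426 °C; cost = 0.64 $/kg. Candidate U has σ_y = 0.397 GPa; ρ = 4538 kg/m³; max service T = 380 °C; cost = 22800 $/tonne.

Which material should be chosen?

candidate S

Screen on constraints: max service T ≥ 350 °C; cost ≤ 15 $/kg. Survivors: candidate X, candidate S, candidate A.
In SI units:
  candidate X: σ_y = 40.60 MPa, ρ = 2467 kg/m³
  candidate S: σ_y = 1090 MPa, ρ = 7850 kg/m³
  candidate A: σ_y = 294.0 MPa, ρ = 7820 kg/m³
  candidate S: M = 4.21×10⁻³
  candidate X: M = 2.58×10⁻³
  candidate A: M = 2.19×10⁻³
The maximum is for candidate S.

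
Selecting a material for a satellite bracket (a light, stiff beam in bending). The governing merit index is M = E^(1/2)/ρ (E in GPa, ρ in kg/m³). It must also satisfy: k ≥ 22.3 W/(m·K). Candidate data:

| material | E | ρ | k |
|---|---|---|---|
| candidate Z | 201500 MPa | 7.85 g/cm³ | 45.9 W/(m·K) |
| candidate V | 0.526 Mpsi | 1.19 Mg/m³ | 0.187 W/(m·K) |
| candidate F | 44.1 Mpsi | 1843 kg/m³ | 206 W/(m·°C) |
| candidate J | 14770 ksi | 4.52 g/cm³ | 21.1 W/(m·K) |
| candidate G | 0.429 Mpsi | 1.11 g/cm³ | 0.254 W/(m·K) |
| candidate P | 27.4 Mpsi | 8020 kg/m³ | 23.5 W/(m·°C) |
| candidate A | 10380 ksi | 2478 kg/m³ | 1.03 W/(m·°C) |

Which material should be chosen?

candidate F

Screen on constraints: k ≥ 22.3 W/(m·K). Survivors: candidate Z, candidate F, candidate P.
After converting to SI:
  candidate Z: E = 201.5 GPa, ρ = 7850 kg/m³
  candidate F: E = 304.1 GPa, ρ = 1843 kg/m³
  candidate P: E = 188.9 GPa, ρ = 8020 kg/m³
  candidate F: M = 9.46×10⁻³
  candidate Z: M = 1.81×10⁻³
  candidate P: M = 1.71×10⁻³
Highest index: candidate F.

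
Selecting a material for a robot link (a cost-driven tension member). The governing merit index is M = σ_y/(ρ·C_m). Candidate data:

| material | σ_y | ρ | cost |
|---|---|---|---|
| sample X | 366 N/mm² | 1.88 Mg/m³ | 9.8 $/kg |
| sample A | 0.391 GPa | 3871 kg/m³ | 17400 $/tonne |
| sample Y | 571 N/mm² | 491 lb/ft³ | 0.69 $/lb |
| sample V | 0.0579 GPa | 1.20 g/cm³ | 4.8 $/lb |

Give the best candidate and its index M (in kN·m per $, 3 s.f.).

Putting every candidate on a common basis:
  sample X: σ_y = 366.0 MPa, ρ = 1880 kg/m³, cost = 9.800 $/kg
  sample A: σ_y = 391.0 MPa, ρ = 3871 kg/m³, cost = 17.40 $/kg
  sample Y: σ_y = 571.0 MPa, ρ = 7865 kg/m³, cost = 1.521 $/kg
  sample V: σ_y = 57.90 MPa, ρ = 1200 kg/m³, cost = 10.58 $/kg
  sample Y: M = 47.7 kN·m per $
  sample X: M = 19.9 kN·m per $
  sample A: M = 5.81 kN·m per $
  sample V: M = 4.56 kN·m per $
Highest index: sample Y.

sample Y, M = 47.7 kN·m per $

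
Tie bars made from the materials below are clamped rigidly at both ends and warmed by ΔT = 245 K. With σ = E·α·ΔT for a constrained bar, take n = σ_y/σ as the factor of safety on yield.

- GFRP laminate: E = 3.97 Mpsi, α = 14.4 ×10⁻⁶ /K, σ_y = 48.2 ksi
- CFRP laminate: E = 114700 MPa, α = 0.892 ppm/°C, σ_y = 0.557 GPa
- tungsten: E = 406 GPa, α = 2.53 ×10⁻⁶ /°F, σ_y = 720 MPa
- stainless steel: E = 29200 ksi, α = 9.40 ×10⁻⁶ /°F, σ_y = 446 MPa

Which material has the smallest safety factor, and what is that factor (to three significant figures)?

Per material, after unit conversion:
  GFRP laminate: E = 27.37, α = 14.4, σ_y = 332.3 → σ = 96.6 MPa, n = 3.44
  CFRP laminate: E = 114.7, α = 0.892, σ_y = 557.0 → σ = 25.1 MPa, n = 22.2
  tungsten: E = 406.0, α = 4.55, σ_y = 720.0 → σ = 453 MPa, n = 1.59
  stainless steel: E = 201.3, α = 16.9, σ_y = 446.0 → σ = 835 MPa, n = 0.534
The minimum is stainless steel at n = 0.534.

stainless steel, n = 0.534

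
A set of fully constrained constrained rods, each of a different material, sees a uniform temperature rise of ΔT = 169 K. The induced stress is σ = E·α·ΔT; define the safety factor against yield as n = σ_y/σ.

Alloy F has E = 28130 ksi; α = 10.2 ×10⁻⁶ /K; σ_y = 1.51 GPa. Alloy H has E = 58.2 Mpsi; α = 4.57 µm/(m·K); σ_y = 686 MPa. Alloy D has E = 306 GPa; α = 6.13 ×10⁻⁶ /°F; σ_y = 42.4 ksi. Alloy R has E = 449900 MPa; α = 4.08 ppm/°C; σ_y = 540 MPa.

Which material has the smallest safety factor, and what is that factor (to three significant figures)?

In consistent units (E in GPa, α in ×10⁻⁶/K, σ_y in MPa):
  alloy F: E = 193.9, α = 10.2, σ_y = 1510 → σ = 334 MPa, n = 4.52
  alloy H: E = 401.3, α = 4.57, σ_y = 686.0 → σ = 310 MPa, n = 2.21
  alloy D: E = 306.0, α = 11.0, σ_y = 292.3 → σ = 571 MPa, n = 0.512
  alloy R: E = 449.9, α = 4.08, σ_y = 540.0 → σ = 310 MPa, n = 1.74
Smallest n: alloy D with n = 0.512.

alloy D, n = 0.512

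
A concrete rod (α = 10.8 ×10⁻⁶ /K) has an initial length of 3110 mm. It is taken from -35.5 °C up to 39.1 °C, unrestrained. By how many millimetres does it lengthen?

ΔT = 39.1 − (-35.5) = 74.60 K.
ΔL = α·L₀·ΔT = 10.8×10⁻⁶ × 3110 mm × 74.60 K = 2.51 mm.

2.51 mm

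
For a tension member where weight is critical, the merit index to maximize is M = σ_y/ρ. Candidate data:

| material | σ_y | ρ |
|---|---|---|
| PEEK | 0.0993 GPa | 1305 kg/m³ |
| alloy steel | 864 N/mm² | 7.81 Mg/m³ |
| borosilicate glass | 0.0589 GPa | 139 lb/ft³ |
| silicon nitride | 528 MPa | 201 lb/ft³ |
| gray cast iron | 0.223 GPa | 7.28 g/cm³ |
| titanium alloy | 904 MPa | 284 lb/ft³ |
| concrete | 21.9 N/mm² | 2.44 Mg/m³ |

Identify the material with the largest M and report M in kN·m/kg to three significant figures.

titanium alloy, M = 199 kN·m/kg

After converting to SI:
  PEEK: σ_y = 99.30 MPa, ρ = 1305 kg/m³
  alloy steel: σ_y = 864.0 MPa, ρ = 7810 kg/m³
  borosilicate glass: σ_y = 58.90 MPa, ρ = 2227 kg/m³
  silicon nitride: σ_y = 528.0 MPa, ρ = 3220 kg/m³
  gray cast iron: σ_y = 223.0 MPa, ρ = 7280 kg/m³
  titanium alloy: σ_y = 904.0 MPa, ρ = 4549 kg/m³
  concrete: σ_y = 21.90 MPa, ρ = 2440 kg/m³
  titanium alloy: M = 199 kN·m/kg
  silicon nitride: M = 164 kN·m/kg
  alloy steel: M = 111 kN·m/kg
  PEEK: M = 76.1 kN·m/kg
  gray cast iron: M = 30.6 kN·m/kg
  borosilicate glass: M = 26.5 kN·m/kg
  concrete: M = 8.98 kN·m/kg
The maximum is for titanium alloy.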